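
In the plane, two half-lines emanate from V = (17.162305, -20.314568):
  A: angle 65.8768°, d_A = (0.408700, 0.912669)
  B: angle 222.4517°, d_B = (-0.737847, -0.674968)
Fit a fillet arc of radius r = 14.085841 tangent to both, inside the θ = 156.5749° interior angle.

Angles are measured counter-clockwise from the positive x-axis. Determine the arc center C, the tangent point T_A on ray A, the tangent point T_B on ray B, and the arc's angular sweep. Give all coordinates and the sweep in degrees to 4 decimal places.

bisector direction at 144.1643° = (-0.810699,0.585464)
center distance |VC| = r/sin(θ/2) = 14.085841/sin(78.2875°) = 14.385368
C = V + |VC|·bis = (5.5001,-11.8925)
T_A = V + ((C−V)·d_A)·d_A = V + 2.9203·d_A = (18.3558,-17.6493)
T_B = V + ((C−V)·d_B)·d_B = V + 2.9203·d_B = (15.0076,-22.2856)
sweep = 180° − θ = 23.4251°

center=(5.5001,-11.8925) T_A=(18.3558,-17.6493) T_B=(15.0076,-22.2856) sweep=23.4251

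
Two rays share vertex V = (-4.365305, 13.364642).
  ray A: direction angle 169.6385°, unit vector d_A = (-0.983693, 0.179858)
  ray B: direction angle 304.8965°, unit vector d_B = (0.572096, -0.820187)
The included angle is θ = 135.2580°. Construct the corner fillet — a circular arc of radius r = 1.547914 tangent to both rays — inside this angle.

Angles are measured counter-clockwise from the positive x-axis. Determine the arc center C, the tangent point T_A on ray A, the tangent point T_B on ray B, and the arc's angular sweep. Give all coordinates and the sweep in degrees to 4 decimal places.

bisector direction at 237.2675° = (-0.540718,-0.841204)
center distance |VC| = r/sin(θ/2) = 1.547914/sin(67.6290°) = 1.673893
C = V + |VC|·bis = (-5.2704,11.9566)
T_A = V + ((C−V)·d_A)·d_A = V + 0.6371·d_A = (-4.9920,13.4792)
T_B = V + ((C−V)·d_B)·d_B = V + 0.6371·d_B = (-4.0008,12.8421)
sweep = 180° − θ = 44.7420°

center=(-5.2704,11.9566) T_A=(-4.9920,13.4792) T_B=(-4.0008,12.8421) sweep=44.7420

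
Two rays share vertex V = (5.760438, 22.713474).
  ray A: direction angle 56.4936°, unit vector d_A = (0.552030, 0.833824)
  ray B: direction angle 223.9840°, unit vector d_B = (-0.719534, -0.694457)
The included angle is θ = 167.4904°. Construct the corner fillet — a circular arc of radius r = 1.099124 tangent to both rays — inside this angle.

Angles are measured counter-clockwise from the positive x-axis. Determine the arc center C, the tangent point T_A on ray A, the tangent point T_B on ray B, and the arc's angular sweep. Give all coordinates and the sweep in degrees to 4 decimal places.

center=(4.9105,23.4207) T_A=(5.8269,22.8139) T_B=(5.6738,22.6298) sweep=12.5096

bisector direction at 140.2388° = (-0.768717,0.639589)
center distance |VC| = r/sin(θ/2) = 1.099124/sin(83.7452°) = 1.105706
C = V + |VC|·bis = (4.9105,23.4207)
T_A = V + ((C−V)·d_A)·d_A = V + 0.1205·d_A = (5.8269,22.8139)
T_B = V + ((C−V)·d_B)·d_B = V + 0.1205·d_B = (5.6738,22.6298)
sweep = 180° − θ = 12.5096°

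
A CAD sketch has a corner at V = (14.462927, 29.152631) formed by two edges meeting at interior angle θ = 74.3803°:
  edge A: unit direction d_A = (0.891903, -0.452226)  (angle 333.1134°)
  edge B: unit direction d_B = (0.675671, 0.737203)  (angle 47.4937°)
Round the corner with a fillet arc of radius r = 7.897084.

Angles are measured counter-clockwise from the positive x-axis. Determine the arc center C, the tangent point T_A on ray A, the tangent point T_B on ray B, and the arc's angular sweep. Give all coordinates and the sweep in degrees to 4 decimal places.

bisector direction at 10.3036° = (0.983874,0.178863)
center distance |VC| = r/sin(θ/2) = 7.897084/sin(37.1902°) = 13.064646
C = V + |VC|·bis = (27.3169,31.4894)
T_A = V + ((C−V)·d_A)·d_A = V + 10.4077·d_A = (23.7456,24.4460)
T_B = V + ((C−V)·d_B)·d_B = V + 10.4077·d_B = (21.4951,36.8252)
sweep = 180° − θ = 105.6197°

center=(27.3169,31.4894) T_A=(23.7456,24.4460) T_B=(21.4951,36.8252) sweep=105.6197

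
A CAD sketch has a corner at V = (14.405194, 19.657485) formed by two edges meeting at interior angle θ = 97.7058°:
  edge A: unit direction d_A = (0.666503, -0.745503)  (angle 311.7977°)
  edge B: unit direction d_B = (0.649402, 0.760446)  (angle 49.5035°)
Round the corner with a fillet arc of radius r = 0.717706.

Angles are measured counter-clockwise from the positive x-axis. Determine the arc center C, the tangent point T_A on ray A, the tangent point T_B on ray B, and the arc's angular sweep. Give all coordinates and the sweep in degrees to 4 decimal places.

bisector direction at 0.6506° = (0.999936,0.011355)
center distance |VC| = r/sin(θ/2) = 0.717706/sin(48.8529°) = 0.953100
C = V + |VC|·bis = (15.3582,19.6683)
T_A = V + ((C−V)·d_A)·d_A = V + 0.6271·d_A = (14.8232,19.1900)
T_B = V + ((C−V)·d_B)·d_B = V + 0.6271·d_B = (14.8125,20.1344)
sweep = 180° − θ = 82.2942°

center=(15.3582,19.6683) T_A=(14.8232,19.1900) T_B=(14.8125,20.1344) sweep=82.2942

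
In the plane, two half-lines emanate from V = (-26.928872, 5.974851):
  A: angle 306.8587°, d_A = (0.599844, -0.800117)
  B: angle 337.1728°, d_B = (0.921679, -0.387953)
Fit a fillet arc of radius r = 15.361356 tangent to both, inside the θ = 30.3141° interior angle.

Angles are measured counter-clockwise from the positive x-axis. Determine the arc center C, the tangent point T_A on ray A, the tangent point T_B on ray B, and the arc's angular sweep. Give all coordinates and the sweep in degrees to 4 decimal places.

center=(19.3774,-30.1831) T_A=(7.0866,-39.3975) T_B=(25.3369,-16.0249) sweep=149.6859

bisector direction at 322.0158° = (0.788180,-0.615445)
center distance |VC| = r/sin(θ/2) = 15.361356/sin(15.1570°) = 58.750939
C = V + |VC|·bis = (19.3774,-30.1831)
T_A = V + ((C−V)·d_A)·d_A = V + 56.7072·d_A = (7.0866,-39.3975)
T_B = V + ((C−V)·d_B)·d_B = V + 56.7072·d_B = (25.3369,-16.0249)
sweep = 180° − θ = 149.6859°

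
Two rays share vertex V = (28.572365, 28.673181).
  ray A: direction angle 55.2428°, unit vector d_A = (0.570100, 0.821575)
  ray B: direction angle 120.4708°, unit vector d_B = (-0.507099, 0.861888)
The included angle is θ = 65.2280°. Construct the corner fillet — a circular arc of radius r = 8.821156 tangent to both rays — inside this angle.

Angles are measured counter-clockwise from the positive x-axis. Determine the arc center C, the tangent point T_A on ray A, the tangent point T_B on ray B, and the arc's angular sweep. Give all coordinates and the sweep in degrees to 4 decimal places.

center=(29.1844,45.0282) T_A=(36.4317,39.9993) T_B=(21.5816,40.5550) sweep=114.7720

bisector direction at 87.8568° = (0.037397,0.999300)
center distance |VC| = r/sin(θ/2) = 8.821156/sin(32.6140°) = 16.366491
C = V + |VC|·bis = (29.1844,45.0282)
T_A = V + ((C−V)·d_A)·d_A = V + 13.7858·d_A = (36.4317,39.9993)
T_B = V + ((C−V)·d_B)·d_B = V + 13.7858·d_B = (21.5816,40.5550)
sweep = 180° − θ = 114.7720°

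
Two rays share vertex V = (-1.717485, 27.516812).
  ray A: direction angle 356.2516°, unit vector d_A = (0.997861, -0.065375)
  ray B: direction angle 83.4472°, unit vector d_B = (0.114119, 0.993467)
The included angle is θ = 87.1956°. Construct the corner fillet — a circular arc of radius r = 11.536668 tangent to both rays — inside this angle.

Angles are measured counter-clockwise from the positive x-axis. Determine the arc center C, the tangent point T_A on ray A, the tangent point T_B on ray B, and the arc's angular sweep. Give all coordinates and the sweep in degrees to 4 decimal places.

bisector direction at 39.8494° = (0.767731,0.640772)
center distance |VC| = r/sin(θ/2) = 11.536668/sin(43.5978°) = 16.729707
C = V + |VC|·bis = (11.1264,38.2367)
T_A = V + ((C−V)·d_A)·d_A = V + 12.1156·d_A = (10.3722,26.7247)
T_B = V + ((C−V)·d_B)·d_B = V + 12.1156·d_B = (-0.3349,39.5533)
sweep = 180° − θ = 92.8044°

center=(11.1264,38.2367) T_A=(10.3722,26.7247) T_B=(-0.3349,39.5533) sweep=92.8044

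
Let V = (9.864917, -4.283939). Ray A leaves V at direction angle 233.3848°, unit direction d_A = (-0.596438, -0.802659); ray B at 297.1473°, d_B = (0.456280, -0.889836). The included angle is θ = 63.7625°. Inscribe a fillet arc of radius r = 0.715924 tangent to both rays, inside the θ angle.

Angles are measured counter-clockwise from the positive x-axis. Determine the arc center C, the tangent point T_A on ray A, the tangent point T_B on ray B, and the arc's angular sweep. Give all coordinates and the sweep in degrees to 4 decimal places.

center=(9.7530,-5.6348) T_A=(9.1784,-5.2078) T_B=(10.3901,-5.3082) sweep=116.2375

bisector direction at 265.2661° = (-0.082529,-0.996589)
center distance |VC| = r/sin(θ/2) = 0.715924/sin(31.8813°) = 1.355505
C = V + |VC|·bis = (9.7530,-5.6348)
T_A = V + ((C−V)·d_A)·d_A = V + 1.1510·d_A = (9.1784,-5.2078)
T_B = V + ((C−V)·d_B)·d_B = V + 1.1510·d_B = (10.3901,-5.3082)
sweep = 180° − θ = 116.2375°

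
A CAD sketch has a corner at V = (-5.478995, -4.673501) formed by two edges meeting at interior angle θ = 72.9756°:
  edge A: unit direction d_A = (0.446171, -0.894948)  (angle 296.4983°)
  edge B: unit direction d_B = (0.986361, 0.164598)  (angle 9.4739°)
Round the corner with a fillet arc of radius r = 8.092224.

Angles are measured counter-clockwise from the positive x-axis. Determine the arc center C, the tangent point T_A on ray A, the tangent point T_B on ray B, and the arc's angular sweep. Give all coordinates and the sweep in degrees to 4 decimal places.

center=(6.6446,-10.8545) T_A=(-0.5975,-14.4650) T_B=(5.3127,-2.8726) sweep=107.0244

bisector direction at 332.9861° = (0.890896,-0.454207)
center distance |VC| = r/sin(θ/2) = 8.092224/sin(36.4878°) = 13.608345
C = V + |VC|·bis = (6.6446,-10.8545)
T_A = V + ((C−V)·d_A)·d_A = V + 10.9409·d_A = (-0.5975,-14.4650)
T_B = V + ((C−V)·d_B)·d_B = V + 10.9409·d_B = (5.3127,-2.8726)
sweep = 180° − θ = 107.0244°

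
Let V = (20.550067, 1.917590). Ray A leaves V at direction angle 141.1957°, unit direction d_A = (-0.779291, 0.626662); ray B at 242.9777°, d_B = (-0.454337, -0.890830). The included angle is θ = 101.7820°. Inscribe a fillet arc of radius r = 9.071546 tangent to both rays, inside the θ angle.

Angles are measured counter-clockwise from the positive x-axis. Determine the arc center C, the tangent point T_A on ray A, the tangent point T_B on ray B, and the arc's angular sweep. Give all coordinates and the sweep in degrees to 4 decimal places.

center=(9.1183,-0.5304) T_A=(14.8031,6.5390) T_B=(17.1995,-4.6519) sweep=78.2180

bisector direction at 192.0867° = (-0.977832,-0.209392)
center distance |VC| = r/sin(θ/2) = 9.071546/sin(50.8910°) = 11.690930
C = V + |VC|·bis = (9.1183,-0.5304)
T_A = V + ((C−V)·d_A)·d_A = V + 7.3746·d_A = (14.8031,6.5390)
T_B = V + ((C−V)·d_B)·d_B = V + 7.3746·d_B = (17.1995,-4.6519)
sweep = 180° − θ = 78.2180°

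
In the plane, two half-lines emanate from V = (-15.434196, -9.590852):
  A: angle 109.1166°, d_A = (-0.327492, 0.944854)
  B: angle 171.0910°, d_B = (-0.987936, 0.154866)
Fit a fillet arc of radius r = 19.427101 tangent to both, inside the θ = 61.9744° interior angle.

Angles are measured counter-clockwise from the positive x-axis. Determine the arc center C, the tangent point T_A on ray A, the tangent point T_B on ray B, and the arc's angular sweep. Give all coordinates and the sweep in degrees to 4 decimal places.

center=(-44.3838,14.6115) T_A=(-26.0281,20.9738) T_B=(-47.3924,-4.5812) sweep=118.0256

bisector direction at 140.1038° = (-0.767208,0.641399)
center distance |VC| = r/sin(θ/2) = 19.427101/sin(30.9872°) = 37.733768
C = V + |VC|·bis = (-44.3838,14.6115)
T_A = V + ((C−V)·d_A)·d_A = V + 32.3485·d_A = (-26.0281,20.9738)
T_B = V + ((C−V)·d_B)·d_B = V + 32.3485·d_B = (-47.3924,-4.5812)
sweep = 180° − θ = 118.0256°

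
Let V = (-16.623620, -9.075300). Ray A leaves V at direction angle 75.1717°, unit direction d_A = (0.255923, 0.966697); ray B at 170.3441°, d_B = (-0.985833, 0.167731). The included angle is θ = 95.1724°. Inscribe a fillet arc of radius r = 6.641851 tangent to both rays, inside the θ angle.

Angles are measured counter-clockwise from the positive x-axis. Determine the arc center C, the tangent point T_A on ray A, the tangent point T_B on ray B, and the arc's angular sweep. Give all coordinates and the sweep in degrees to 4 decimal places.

center=(-21.4914,-1.5098) T_A=(-15.0707,-3.2096) T_B=(-22.6054,-8.0575) sweep=84.8276

bisector direction at 122.7579° = (-0.541090,0.840964)
center distance |VC| = r/sin(θ/2) = 6.641851/sin(47.5862°) = 8.996228
C = V + |VC|·bis = (-21.4914,-1.5098)
T_A = V + ((C−V)·d_A)·d_A = V + 6.0678·d_A = (-15.0707,-3.2096)
T_B = V + ((C−V)·d_B)·d_B = V + 6.0678·d_B = (-22.6054,-8.0575)
sweep = 180° − θ = 84.8276°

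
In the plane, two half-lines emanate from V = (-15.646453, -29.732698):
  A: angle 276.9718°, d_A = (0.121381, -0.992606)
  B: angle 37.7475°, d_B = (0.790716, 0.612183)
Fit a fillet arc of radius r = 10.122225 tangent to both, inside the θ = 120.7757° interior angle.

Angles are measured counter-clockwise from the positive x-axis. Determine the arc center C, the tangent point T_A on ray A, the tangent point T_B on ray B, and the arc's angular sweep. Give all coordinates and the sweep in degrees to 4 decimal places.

center=(-4.9008,-34.2146) T_A=(-14.9481,-35.4432) T_B=(-11.0974,-26.2108) sweep=59.2243

bisector direction at 337.3596° = (0.922939,-0.384945)
center distance |VC| = r/sin(θ/2) = 10.122225/sin(60.3879°) = 11.642903
C = V + |VC|·bis = (-4.9008,-34.2146)
T_A = V + ((C−V)·d_A)·d_A = V + 5.7531·d_A = (-14.9481,-35.4432)
T_B = V + ((C−V)·d_B)·d_B = V + 5.7531·d_B = (-11.0974,-26.2108)
sweep = 180° − θ = 59.2243°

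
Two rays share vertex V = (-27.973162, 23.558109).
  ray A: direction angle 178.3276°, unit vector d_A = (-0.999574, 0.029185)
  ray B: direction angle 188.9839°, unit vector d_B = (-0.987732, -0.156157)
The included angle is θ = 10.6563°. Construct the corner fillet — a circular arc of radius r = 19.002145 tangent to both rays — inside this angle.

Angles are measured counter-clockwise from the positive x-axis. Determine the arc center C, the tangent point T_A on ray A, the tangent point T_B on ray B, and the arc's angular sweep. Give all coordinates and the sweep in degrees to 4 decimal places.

center=(-232.1894,10.5104) T_A=(-231.6349,29.5045) T_B=(-229.2221,-8.2586) sweep=169.3437

bisector direction at 183.6558° = (-0.997965,-0.063762)
center distance |VC| = r/sin(θ/2) = 19.002145/sin(5.3281°) = 204.632660
C = V + |VC|·bis = (-232.1894,10.5104)
T_A = V + ((C−V)·d_A)·d_A = V + 203.7485·d_A = (-231.6349,29.5045)
T_B = V + ((C−V)·d_B)·d_B = V + 203.7485·d_B = (-229.2221,-8.2586)
sweep = 180° − θ = 169.3437°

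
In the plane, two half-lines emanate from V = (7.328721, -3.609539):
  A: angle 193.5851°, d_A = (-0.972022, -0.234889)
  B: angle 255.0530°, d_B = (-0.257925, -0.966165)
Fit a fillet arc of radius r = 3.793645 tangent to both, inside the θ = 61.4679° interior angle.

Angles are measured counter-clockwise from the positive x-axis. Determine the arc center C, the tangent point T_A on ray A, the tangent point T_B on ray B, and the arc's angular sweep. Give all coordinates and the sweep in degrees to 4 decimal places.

bisector direction at 224.3191° = (-0.715460,-0.698653)
center distance |VC| = r/sin(θ/2) = 3.793645/sin(30.7340°) = 7.423203
C = V + |VC|·bis = (2.0177,-8.7958)
T_A = V + ((C−V)·d_A)·d_A = V + 6.3806·d_A = (1.1266,-5.1083)
T_B = V + ((C−V)·d_B)·d_B = V + 6.3806·d_B = (5.6830,-9.7743)
sweep = 180° − θ = 118.5321°

center=(2.0177,-8.7958) T_A=(1.1266,-5.1083) T_B=(5.6830,-9.7743) sweep=118.5321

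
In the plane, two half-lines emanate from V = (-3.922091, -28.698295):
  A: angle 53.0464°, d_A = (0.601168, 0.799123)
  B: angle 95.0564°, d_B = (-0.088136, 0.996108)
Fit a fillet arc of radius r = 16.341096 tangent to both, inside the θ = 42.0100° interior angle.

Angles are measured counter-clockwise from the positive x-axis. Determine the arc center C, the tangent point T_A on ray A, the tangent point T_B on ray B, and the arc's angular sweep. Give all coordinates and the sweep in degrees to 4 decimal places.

bisector direction at 74.0514° = (0.274775,0.961509)
center distance |VC| = r/sin(θ/2) = 16.341096/sin(21.0050°) = 45.588290
C = V + |VC|·bis = (8.6044,15.1352)
T_A = V + ((C−V)·d_A)·d_A = V + 42.5589·d_A = (21.6630,5.3115)
T_B = V + ((C−V)·d_B)·d_B = V + 42.5589·d_B = (-7.6731,13.6950)
sweep = 180° − θ = 137.9900°

center=(8.6044,15.1352) T_A=(21.6630,5.3115) T_B=(-7.6731,13.6950) sweep=137.9900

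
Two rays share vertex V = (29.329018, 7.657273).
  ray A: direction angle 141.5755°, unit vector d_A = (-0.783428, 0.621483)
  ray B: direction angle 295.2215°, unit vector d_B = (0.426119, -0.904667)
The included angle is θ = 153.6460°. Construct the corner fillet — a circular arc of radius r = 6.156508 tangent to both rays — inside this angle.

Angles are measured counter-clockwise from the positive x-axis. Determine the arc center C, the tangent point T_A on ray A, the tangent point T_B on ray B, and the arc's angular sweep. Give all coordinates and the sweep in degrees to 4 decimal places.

center=(24.3736,3.7299) T_A=(28.1998,8.5531) T_B=(29.9432,6.3533) sweep=26.3540

bisector direction at 218.3985° = (-0.783710,-0.621127)
center distance |VC| = r/sin(θ/2) = 6.156508/sin(76.8230°) = 6.322989
C = V + |VC|·bis = (24.3736,3.7299)
T_A = V + ((C−V)·d_A)·d_A = V + 1.4414·d_A = (28.1998,8.5531)
T_B = V + ((C−V)·d_B)·d_B = V + 1.4414·d_B = (29.9432,6.3533)
sweep = 180° − θ = 26.3540°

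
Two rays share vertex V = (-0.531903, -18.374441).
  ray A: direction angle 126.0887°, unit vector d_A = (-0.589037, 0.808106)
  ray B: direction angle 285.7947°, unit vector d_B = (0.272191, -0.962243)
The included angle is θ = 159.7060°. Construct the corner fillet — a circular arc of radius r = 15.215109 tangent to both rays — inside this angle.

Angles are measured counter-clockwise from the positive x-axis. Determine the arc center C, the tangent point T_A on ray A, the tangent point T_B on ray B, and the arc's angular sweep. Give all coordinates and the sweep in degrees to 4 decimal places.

bisector direction at 205.9417° = (-0.899240,-0.437456)
center distance |VC| = r/sin(θ/2) = 15.215109/sin(79.8530°) = 15.456870
C = V + |VC|·bis = (-14.4313,-25.1361)
T_A = V + ((C−V)·d_A)·d_A = V + 2.7231·d_A = (-2.1359,-16.1739)
T_B = V + ((C−V)·d_B)·d_B = V + 2.7231·d_B = (0.2093,-20.9947)
sweep = 180° − θ = 20.2940°

center=(-14.4313,-25.1361) T_A=(-2.1359,-16.1739) T_B=(0.2093,-20.9947) sweep=20.2940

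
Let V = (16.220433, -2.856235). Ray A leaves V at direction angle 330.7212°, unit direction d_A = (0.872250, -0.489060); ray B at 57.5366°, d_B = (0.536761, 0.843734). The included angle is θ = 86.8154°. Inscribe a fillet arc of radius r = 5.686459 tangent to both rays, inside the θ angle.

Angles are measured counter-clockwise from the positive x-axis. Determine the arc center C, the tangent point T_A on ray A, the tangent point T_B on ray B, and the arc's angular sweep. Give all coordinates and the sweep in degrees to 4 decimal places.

bisector direction at 14.1289° = (0.969749,0.244104)
center distance |VC| = r/sin(θ/2) = 5.686459/sin(43.4077°) = 8.275003
C = V + |VC|·bis = (24.2451,-0.8363)
T_A = V + ((C−V)·d_A)·d_A = V + 6.0116·d_A = (21.4641,-5.7963)
T_B = V + ((C−V)·d_B)·d_B = V + 6.0116·d_B = (19.4472,2.2160)
sweep = 180° − θ = 93.1846°

center=(24.2451,-0.8363) T_A=(21.4641,-5.7963) T_B=(19.4472,2.2160) sweep=93.1846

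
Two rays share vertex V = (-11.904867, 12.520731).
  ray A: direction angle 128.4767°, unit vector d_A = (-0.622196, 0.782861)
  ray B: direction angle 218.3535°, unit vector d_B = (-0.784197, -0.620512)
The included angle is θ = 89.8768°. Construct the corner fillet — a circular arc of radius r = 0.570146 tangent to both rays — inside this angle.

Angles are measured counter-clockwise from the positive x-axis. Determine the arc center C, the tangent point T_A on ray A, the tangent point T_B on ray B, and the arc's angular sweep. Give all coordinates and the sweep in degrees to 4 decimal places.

bisector direction at 173.4151° = (-0.993403,0.114675)
center distance |VC| = r/sin(θ/2) = 0.570146/sin(44.9384°) = 0.807176
C = V + |VC|·bis = (-12.7067,12.6133)
T_A = V + ((C−V)·d_A)·d_A = V + 0.5714·d_A = (-12.2604,12.9680)
T_B = V + ((C−V)·d_B)·d_B = V + 0.5714·d_B = (-12.3529,12.1662)
sweep = 180° − θ = 90.1232°

center=(-12.7067,12.6133) T_A=(-12.2604,12.9680) T_B=(-12.3529,12.1662) sweep=90.1232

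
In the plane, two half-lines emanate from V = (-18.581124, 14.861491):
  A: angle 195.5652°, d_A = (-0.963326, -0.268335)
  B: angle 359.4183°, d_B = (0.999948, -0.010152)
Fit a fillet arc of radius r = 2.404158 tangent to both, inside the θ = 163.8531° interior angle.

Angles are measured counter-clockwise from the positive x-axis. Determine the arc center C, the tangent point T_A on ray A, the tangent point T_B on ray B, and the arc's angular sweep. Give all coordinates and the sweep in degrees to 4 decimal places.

bisector direction at 277.4917° = (0.130383,-0.991464)
center distance |VC| = r/sin(θ/2) = 2.404158/sin(81.9266°) = 2.428225
C = V + |VC|·bis = (-18.2645,12.4540)
T_A = V + ((C−V)·d_A)·d_A = V + 0.3410·d_A = (-18.9096,14.7700)
T_B = V + ((C−V)·d_B)·d_B = V + 0.3410·d_B = (-18.2401,14.8580)
sweep = 180° − θ = 16.1469°

center=(-18.2645,12.4540) T_A=(-18.9096,14.7700) T_B=(-18.2401,14.8580) sweep=16.1469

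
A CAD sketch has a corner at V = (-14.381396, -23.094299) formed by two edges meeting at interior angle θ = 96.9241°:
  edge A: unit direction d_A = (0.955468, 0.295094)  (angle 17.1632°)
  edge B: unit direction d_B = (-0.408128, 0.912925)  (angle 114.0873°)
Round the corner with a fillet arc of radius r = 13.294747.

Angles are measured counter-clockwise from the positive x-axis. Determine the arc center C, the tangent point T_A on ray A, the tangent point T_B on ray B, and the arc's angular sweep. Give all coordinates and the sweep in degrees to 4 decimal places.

center=(-7.0512,-6.9160) T_A=(-3.1280,-19.6187) T_B=(-19.1883,-12.3420) sweep=83.0759

bisector direction at 65.6252° = (0.412703,0.910866)
center distance |VC| = r/sin(θ/2) = 13.294747/sin(48.4620°) = 17.761458
C = V + |VC|·bis = (-7.0512,-6.9160)
T_A = V + ((C−V)·d_A)·d_A = V + 11.7779·d_A = (-3.1280,-19.6187)
T_B = V + ((C−V)·d_B)·d_B = V + 11.7779·d_B = (-19.1883,-12.3420)
sweep = 180° − θ = 83.0759°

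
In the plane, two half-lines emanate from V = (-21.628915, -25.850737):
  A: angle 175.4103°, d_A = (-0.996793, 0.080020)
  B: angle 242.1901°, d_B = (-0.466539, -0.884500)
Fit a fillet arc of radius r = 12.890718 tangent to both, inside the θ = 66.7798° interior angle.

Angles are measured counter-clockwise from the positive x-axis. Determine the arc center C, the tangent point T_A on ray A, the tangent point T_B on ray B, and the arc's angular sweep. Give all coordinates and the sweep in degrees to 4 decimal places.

center=(-42.1550,-37.1351) T_A=(-41.1235,-24.2858) T_B=(-30.7532,-43.1492) sweep=113.2202

bisector direction at 208.8002° = (-0.876305,-0.481757)
center distance |VC| = r/sin(θ/2) = 12.890718/sin(33.3899°) = 23.423463
C = V + |VC|·bis = (-42.1550,-37.1351)
T_A = V + ((C−V)·d_A)·d_A = V + 19.5573·d_A = (-41.1235,-24.2858)
T_B = V + ((C−V)·d_B)·d_B = V + 19.5573·d_B = (-30.7532,-43.1492)
sweep = 180° − θ = 113.2202°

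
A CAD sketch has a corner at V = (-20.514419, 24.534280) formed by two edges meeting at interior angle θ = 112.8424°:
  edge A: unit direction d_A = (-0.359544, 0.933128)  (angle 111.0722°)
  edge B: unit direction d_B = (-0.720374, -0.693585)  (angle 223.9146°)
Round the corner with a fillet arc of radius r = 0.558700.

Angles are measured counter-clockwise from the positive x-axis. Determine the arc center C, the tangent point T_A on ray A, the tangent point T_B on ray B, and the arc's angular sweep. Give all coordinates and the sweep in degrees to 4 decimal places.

bisector direction at 167.4934° = (-0.976271,0.216552)
center distance |VC| = r/sin(θ/2) = 0.558700/sin(56.4212°) = 0.670607
C = V + |VC|·bis = (-21.1691,24.6795)
T_A = V + ((C−V)·d_A)·d_A = V + 0.3709·d_A = (-20.6478,24.8804)
T_B = V + ((C−V)·d_B)·d_B = V + 0.3709·d_B = (-20.7816,24.2770)
sweep = 180° − θ = 67.1576°

center=(-21.1691,24.6795) T_A=(-20.6478,24.8804) T_B=(-20.7816,24.2770) sweep=67.1576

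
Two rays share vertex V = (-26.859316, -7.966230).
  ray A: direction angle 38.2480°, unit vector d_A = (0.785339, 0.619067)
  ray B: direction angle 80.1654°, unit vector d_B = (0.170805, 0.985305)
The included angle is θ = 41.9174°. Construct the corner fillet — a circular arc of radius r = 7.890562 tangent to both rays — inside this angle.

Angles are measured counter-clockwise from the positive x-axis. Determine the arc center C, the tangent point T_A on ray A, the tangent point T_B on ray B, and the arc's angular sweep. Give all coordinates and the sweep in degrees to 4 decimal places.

center=(-15.5661,10.9833) T_A=(-10.6814,4.7865) T_B=(-23.3407,12.3310) sweep=138.0826

bisector direction at 59.2067° = (0.511942,0.859020)
center distance |VC| = r/sin(θ/2) = 7.890562/sin(20.9587°) = 22.059475
C = V + |VC|·bis = (-15.5661,10.9833)
T_A = V + ((C−V)·d_A)·d_A = V + 20.6000·d_A = (-10.6814,4.7865)
T_B = V + ((C−V)·d_B)·d_B = V + 20.6000·d_B = (-23.3407,12.3310)
sweep = 180° − θ = 138.0826°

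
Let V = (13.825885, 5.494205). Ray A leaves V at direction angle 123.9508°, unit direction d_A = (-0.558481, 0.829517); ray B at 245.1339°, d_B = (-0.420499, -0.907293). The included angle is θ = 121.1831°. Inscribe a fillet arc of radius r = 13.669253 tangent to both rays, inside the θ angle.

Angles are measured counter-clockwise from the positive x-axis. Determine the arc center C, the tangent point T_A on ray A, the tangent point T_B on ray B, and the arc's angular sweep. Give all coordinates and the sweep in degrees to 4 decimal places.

bisector direction at 184.5423° = (-0.996859,-0.079196)
center distance |VC| = r/sin(θ/2) = 13.669253/sin(60.5915°) = 15.691199
C = V + |VC|·bis = (-1.8160,4.2515)
T_A = V + ((C−V)·d_A)·d_A = V + 7.7049·d_A = (9.5229,11.8855)
T_B = V + ((C−V)·d_B)·d_B = V + 7.7049·d_B = (10.5860,-1.4964)
sweep = 180° − θ = 58.8169°

center=(-1.8160,4.2515) T_A=(9.5229,11.8855) T_B=(10.5860,-1.4964) sweep=58.8169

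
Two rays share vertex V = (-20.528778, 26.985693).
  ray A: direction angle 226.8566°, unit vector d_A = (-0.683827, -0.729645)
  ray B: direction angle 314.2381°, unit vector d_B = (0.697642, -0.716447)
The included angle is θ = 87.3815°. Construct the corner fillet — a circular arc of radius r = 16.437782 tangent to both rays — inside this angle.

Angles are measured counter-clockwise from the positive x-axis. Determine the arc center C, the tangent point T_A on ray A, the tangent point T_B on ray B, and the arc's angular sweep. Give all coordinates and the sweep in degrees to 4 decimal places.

bisector direction at 270.5473° = (0.009553,-0.999954)
center distance |VC| = r/sin(θ/2) = 16.437782/sin(43.6908°) = 23.796466
C = V + |VC|·bis = (-20.3015,3.1903)
T_A = V + ((C−V)·d_A)·d_A = V + 17.2067·d_A = (-32.2952,14.4309)
T_B = V + ((C−V)·d_B)·d_B = V + 17.2067·d_B = (-8.5247,14.6580)
sweep = 180° − θ = 92.6185°

center=(-20.3015,3.1903) T_A=(-32.2952,14.4309) T_B=(-8.5247,14.6580) sweep=92.6185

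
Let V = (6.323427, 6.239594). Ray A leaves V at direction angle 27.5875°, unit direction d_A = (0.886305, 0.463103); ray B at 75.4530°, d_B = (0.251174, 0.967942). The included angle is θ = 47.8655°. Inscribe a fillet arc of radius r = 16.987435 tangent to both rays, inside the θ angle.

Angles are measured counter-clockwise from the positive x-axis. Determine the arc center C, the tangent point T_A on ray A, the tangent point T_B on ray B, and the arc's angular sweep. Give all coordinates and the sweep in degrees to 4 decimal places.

bisector direction at 51.5202° = (0.622238,0.782828)
center distance |VC| = r/sin(θ/2) = 16.987435/sin(23.9327°) = 41.875618
C = V + |VC|·bis = (32.3800,39.0210)
T_A = V + ((C−V)·d_A)·d_A = V + 38.2752·d_A = (40.2470,23.9650)
T_B = V + ((C−V)·d_B)·d_B = V + 38.2752·d_B = (15.9372,43.2878)
sweep = 180° − θ = 132.1345°

center=(32.3800,39.0210) T_A=(40.2470,23.9650) T_B=(15.9372,43.2878) sweep=132.1345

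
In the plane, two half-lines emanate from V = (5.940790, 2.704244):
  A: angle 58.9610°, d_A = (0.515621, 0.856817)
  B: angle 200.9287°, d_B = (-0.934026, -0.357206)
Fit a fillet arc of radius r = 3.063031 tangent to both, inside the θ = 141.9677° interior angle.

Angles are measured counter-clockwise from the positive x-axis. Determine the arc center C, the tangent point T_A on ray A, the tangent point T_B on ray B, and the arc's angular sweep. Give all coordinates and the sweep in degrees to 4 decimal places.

center=(3.8607,5.1881) T_A=(6.4851,3.6087) T_B=(4.9548,2.3272) sweep=38.0323

bisector direction at 129.9449° = (-0.642050,0.766663)
center distance |VC| = r/sin(θ/2) = 3.063031/sin(70.9839°) = 3.239840
C = V + |VC|·bis = (3.8607,5.1881)
T_A = V + ((C−V)·d_A)·d_A = V + 1.0557·d_A = (6.4851,3.6087)
T_B = V + ((C−V)·d_B)·d_B = V + 1.0557·d_B = (4.9548,2.3272)
sweep = 180° − θ = 38.0323°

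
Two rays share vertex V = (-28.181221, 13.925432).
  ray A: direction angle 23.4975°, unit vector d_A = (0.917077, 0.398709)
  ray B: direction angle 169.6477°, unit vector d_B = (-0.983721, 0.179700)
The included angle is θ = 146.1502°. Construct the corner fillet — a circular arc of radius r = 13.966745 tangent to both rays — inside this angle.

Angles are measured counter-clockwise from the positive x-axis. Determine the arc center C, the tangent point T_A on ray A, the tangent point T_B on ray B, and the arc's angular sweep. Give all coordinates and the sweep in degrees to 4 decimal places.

center=(-29.8523,28.4286) T_A=(-24.2836,15.6200) T_B=(-32.3621,14.6892) sweep=33.8498

bisector direction at 96.5726° = (-0.114462,0.993428)
center distance |VC| = r/sin(θ/2) = 13.966745/sin(73.0751°) = 14.599072
C = V + |VC|·bis = (-29.8523,28.4286)
T_A = V + ((C−V)·d_A)·d_A = V + 4.2501·d_A = (-24.2836,15.6200)
T_B = V + ((C−V)·d_B)·d_B = V + 4.2501·d_B = (-32.3621,14.6892)
sweep = 180° − θ = 33.8498°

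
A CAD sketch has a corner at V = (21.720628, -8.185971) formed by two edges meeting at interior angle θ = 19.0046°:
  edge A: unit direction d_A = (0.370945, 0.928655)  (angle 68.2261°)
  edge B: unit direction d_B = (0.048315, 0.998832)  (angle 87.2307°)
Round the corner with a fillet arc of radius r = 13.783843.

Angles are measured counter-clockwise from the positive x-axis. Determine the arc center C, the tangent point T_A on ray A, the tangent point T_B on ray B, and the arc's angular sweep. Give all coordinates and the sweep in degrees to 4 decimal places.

center=(39.4670,73.4006) T_A=(52.2675,68.2875) T_B=(25.6993,74.0666) sweep=160.9954

bisector direction at 77.7284° = (0.212546,0.977151)
center distance |VC| = r/sin(θ/2) = 13.783843/sin(9.5023°) = 83.494318
C = V + |VC|·bis = (39.4670,73.4006)
T_A = V + ((C−V)·d_A)·d_A = V + 82.3487·d_A = (52.2675,68.2875)
T_B = V + ((C−V)·d_B)·d_B = V + 82.3487·d_B = (25.6993,74.0666)
sweep = 180° − θ = 160.9954°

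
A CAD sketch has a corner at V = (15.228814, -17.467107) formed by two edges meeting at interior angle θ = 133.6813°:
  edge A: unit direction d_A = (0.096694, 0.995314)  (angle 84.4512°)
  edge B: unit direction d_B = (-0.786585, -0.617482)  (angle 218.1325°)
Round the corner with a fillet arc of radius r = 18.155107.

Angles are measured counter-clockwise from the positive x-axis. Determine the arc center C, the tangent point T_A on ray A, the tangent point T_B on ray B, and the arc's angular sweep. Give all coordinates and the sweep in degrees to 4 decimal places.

center=(-2.0903,-7.9820) T_A=(15.9797,-9.7375) T_B=(9.1202,-22.2625) sweep=46.3187

bisector direction at 151.2918° = (-0.877078,0.480348)
center distance |VC| = r/sin(θ/2) = 18.155107/sin(66.8406°) = 19.746377
C = V + |VC|·bis = (-2.0903,-7.9820)
T_A = V + ((C−V)·d_A)·d_A = V + 7.7660·d_A = (15.9797,-9.7375)
T_B = V + ((C−V)·d_B)·d_B = V + 7.7660·d_B = (9.1202,-22.2625)
sweep = 180° − θ = 46.3187°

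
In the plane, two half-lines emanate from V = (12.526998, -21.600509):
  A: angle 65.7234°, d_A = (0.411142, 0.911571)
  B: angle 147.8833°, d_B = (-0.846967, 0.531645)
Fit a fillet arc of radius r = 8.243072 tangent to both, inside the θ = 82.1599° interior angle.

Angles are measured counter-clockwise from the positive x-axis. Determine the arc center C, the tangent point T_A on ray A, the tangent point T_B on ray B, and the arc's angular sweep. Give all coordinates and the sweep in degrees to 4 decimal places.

center=(8.9006,-9.5917) T_A=(16.4147,-12.9808) T_B=(4.5182,-16.5733) sweep=97.8401

bisector direction at 106.8033° = (-0.289088,0.957303)
center distance |VC| = r/sin(θ/2) = 8.243072/sin(41.0799°) = 12.544404
C = V + |VC|·bis = (8.9006,-9.5917)
T_A = V + ((C−V)·d_A)·d_A = V + 9.4559·d_A = (16.4147,-12.9808)
T_B = V + ((C−V)·d_B)·d_B = V + 9.4559·d_B = (4.5182,-16.5733)
sweep = 180° − θ = 97.8401°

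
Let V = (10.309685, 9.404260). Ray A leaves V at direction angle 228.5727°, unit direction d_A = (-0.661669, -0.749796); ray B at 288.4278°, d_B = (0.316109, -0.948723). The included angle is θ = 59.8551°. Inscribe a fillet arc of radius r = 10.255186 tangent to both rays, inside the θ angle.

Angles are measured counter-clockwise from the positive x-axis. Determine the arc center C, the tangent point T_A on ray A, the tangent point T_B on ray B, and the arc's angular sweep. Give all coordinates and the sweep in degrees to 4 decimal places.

bisector direction at 258.5003° = (-0.199364,-0.979926)
center distance |VC| = r/sin(θ/2) = 10.255186/sin(29.9276°) = 20.555408
C = V + |VC|·bis = (6.2117,-10.7385)
T_A = V + ((C−V)·d_A)·d_A = V + 17.8145·d_A = (-1.4776,-3.9530)
T_B = V + ((C−V)·d_B)·d_B = V + 17.8145·d_B = (15.9410,-7.4967)
sweep = 180° − θ = 120.1449°

center=(6.2117,-10.7385) T_A=(-1.4776,-3.9530) T_B=(15.9410,-7.4967) sweep=120.1449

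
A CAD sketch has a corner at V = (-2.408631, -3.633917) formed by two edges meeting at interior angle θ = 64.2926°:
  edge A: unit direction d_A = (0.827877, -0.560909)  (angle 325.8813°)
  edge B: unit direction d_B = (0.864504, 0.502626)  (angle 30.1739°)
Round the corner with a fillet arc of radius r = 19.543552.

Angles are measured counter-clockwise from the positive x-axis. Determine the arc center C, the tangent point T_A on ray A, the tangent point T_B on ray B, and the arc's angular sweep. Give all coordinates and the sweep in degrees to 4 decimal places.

bisector direction at 358.0276° = (0.999408,-0.034418)
center distance |VC| = r/sin(θ/2) = 19.543552/sin(32.1463°) = 36.730273
C = V + |VC|·bis = (34.2999,-4.8981)
T_A = V + ((C−V)·d_A)·d_A = V + 31.0992·d_A = (23.3377,-21.0778)
T_B = V + ((C−V)·d_B)·d_B = V + 31.0992·d_B = (24.4768,11.9974)
sweep = 180° − θ = 115.7074°

center=(34.2999,-4.8981) T_A=(23.3377,-21.0778) T_B=(24.4768,11.9974) sweep=115.7074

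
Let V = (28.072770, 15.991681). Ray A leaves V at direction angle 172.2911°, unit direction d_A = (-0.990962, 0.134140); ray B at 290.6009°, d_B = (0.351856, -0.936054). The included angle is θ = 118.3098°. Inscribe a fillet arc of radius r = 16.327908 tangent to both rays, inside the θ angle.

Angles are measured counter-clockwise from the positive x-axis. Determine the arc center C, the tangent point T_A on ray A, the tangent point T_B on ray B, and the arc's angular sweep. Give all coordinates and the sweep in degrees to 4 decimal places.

center=(16.2199,1.1193) T_A=(18.4101,17.2997) T_B=(31.5037,6.8644) sweep=61.6902

bisector direction at 231.4460° = (-0.623252,-0.782021)
center distance |VC| = r/sin(θ/2) = 16.327908/sin(59.1549°) = 19.017859
C = V + |VC|·bis = (16.2199,1.1193)
T_A = V + ((C−V)·d_A)·d_A = V + 9.7508·d_A = (18.4101,17.2997)
T_B = V + ((C−V)·d_B)·d_B = V + 9.7508·d_B = (31.5037,6.8644)
sweep = 180° − θ = 61.6902°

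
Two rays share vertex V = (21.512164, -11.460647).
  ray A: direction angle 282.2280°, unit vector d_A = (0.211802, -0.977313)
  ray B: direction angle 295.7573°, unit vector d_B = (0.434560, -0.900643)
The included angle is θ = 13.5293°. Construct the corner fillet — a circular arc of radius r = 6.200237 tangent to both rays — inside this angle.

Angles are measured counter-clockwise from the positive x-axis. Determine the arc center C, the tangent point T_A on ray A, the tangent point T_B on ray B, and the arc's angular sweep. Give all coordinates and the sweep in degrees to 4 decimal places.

center=(38.6429,-61.2326) T_A=(32.5833,-62.5458) T_B=(44.2271,-58.5382) sweep=166.4707

bisector direction at 288.9927° = (0.325447,-0.945560)
center distance |VC| = r/sin(θ/2) = 6.200237/sin(6.7646°) = 52.637473
C = V + |VC|·bis = (38.6429,-61.2326)
T_A = V + ((C−V)·d_A)·d_A = V + 52.2710·d_A = (32.5833,-62.5458)
T_B = V + ((C−V)·d_B)·d_B = V + 52.2710·d_B = (44.2271,-58.5382)
sweep = 180° − θ = 166.4707°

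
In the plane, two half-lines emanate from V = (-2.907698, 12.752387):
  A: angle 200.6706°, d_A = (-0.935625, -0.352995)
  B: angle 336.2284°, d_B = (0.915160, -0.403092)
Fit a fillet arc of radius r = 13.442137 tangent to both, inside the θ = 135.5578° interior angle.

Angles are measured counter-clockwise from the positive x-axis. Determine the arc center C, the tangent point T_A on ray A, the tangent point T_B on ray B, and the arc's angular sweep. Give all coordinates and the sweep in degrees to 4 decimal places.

center=(-3.3006,-1.7629) T_A=(-8.0456,10.8139) T_B=(2.1178,10.5388) sweep=44.4422

bisector direction at 268.4495° = (-0.027058,-0.999634)
center distance |VC| = r/sin(θ/2) = 13.442137/sin(67.7789°) = 14.520559
C = V + |VC|·bis = (-3.3006,-1.7629)
T_A = V + ((C−V)·d_A)·d_A = V + 5.4914·d_A = (-8.0456,10.8139)
T_B = V + ((C−V)·d_B)·d_B = V + 5.4914·d_B = (2.1178,10.5388)
sweep = 180° − θ = 44.4422°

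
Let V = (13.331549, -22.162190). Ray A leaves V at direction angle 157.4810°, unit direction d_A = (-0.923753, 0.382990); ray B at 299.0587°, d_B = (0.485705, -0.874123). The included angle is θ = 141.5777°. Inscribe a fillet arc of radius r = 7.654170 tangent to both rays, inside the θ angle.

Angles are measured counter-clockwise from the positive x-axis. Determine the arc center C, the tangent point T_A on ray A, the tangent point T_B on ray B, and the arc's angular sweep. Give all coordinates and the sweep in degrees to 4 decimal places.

bisector direction at 228.2698° = (-0.665623,-0.746288)
center distance |VC| = r/sin(θ/2) = 7.654170/sin(70.7888°) = 8.105549
C = V + |VC|·bis = (7.9363,-28.2113)
T_A = V + ((C−V)·d_A)·d_A = V + 2.6671·d_A = (10.8678,-21.1407)
T_B = V + ((C−V)·d_B)·d_B = V + 2.6671·d_B = (14.6270,-24.4936)
sweep = 180° − θ = 38.4223°

center=(7.9363,-28.2113) T_A=(10.8678,-21.1407) T_B=(14.6270,-24.4936) sweep=38.4223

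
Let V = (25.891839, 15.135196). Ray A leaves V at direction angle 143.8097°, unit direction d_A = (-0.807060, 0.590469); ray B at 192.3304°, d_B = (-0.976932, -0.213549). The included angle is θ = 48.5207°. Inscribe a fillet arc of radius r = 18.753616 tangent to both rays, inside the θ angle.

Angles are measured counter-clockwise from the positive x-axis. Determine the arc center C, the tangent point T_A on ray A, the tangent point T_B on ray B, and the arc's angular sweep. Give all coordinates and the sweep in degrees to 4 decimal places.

center=(-18.7645,24.5701) T_A=(-7.6911,39.7054) T_B=(-14.7597,6.2491) sweep=131.4793

bisector direction at 168.0701° = (-0.978401,0.206716)
center distance |VC| = r/sin(θ/2) = 18.753616/sin(24.2603°) = 45.642168
C = V + |VC|·bis = (-18.7645,24.5701)
T_A = V + ((C−V)·d_A)·d_A = V + 41.6114·d_A = (-7.6911,39.7054)
T_B = V + ((C−V)·d_B)·d_B = V + 41.6114·d_B = (-14.7597,6.2491)
sweep = 180° − θ = 131.4793°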